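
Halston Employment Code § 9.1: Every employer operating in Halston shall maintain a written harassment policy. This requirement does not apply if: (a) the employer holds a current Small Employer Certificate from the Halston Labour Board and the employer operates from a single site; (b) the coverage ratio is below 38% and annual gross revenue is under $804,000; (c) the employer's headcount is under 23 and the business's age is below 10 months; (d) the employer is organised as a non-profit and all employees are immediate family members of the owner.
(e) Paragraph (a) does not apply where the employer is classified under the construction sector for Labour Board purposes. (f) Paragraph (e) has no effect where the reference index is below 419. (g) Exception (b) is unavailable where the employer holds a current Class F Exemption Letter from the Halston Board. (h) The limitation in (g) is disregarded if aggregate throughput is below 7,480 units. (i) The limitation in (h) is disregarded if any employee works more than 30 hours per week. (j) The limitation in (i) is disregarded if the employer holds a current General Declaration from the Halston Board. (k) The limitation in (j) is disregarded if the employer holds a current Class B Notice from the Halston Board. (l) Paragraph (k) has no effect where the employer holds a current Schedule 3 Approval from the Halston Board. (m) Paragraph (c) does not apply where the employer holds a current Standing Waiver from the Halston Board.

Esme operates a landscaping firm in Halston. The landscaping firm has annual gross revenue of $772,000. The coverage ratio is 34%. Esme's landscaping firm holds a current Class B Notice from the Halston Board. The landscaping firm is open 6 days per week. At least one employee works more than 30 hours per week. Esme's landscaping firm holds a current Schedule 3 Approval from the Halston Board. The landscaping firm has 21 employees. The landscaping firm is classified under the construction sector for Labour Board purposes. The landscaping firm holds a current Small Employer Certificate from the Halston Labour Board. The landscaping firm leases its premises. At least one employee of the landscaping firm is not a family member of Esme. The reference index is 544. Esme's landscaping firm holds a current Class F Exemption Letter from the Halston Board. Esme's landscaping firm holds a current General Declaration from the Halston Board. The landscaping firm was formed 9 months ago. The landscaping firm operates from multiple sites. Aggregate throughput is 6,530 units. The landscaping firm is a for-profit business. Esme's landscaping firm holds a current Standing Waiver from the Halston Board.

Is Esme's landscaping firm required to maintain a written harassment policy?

Exception (a) fails — the employer operates from multiple sites.
Exception (b): the coverage ratio is 34%, below the 38% limit; annual gross revenue is $772,000, under the $804,000 limit — every condition holds. As to paragraphs (g)–(l): (g) would limit (b) — a current Class F Exemption Letter is held — but (h) sets (g) aside: (h) operates against (g): aggregate throughput is 6,530 units, below the 7,480 units limit. (i) is engaged (at least one employee exceeds 30 hours/week), but is overridden by (j): (j) is triggered — a current General Declaration is held. (k) is triggered (a current Class B Notice is held), but is itself disapplied by (l): (l) operates — a current Schedule 3 Approval is held. (b) remains available.
Exception (c) is satisfied on its face — the employer's headcount is 21, under the 23 limit; the business's age is 9 months, below the 10 months limit. But applying paragraph (m): (m) is engaged — a current Standing Waiver is held. (c) is therefore removed.
Exception (d) fails — the employer is for-profit.

No — exception (b) applies; Esme's landscaping firm is not required to maintain a written harassment policy.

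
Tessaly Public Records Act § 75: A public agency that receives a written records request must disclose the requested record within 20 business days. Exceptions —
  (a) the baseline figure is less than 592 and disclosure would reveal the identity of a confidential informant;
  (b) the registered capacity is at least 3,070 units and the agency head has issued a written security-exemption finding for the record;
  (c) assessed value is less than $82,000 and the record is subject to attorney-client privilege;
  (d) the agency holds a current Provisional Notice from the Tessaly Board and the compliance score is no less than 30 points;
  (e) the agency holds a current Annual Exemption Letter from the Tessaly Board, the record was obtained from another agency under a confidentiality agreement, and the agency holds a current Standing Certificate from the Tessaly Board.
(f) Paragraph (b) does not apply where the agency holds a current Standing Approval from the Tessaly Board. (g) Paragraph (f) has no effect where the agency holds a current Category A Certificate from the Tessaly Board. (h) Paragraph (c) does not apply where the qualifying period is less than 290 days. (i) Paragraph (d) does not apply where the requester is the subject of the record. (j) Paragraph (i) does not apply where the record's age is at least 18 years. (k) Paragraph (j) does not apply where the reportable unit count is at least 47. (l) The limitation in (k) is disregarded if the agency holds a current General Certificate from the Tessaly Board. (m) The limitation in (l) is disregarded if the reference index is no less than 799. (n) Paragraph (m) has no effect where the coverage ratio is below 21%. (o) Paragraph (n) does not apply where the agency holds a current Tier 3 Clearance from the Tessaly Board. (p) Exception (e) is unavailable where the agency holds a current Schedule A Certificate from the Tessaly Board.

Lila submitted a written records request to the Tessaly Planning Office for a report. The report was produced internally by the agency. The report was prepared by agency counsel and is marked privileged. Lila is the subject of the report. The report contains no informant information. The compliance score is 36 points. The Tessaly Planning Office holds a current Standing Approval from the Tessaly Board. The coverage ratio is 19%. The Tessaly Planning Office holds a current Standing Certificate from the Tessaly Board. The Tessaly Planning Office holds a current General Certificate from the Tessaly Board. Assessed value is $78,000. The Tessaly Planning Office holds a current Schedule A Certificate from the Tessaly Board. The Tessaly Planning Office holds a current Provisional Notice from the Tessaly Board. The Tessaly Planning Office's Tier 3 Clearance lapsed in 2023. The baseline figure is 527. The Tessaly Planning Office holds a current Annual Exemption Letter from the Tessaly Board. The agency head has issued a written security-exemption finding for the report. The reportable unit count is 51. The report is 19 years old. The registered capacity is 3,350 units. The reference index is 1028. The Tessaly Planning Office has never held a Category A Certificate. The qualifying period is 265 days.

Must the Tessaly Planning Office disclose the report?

No — exception (d) applies; the Tessaly Planning Office is not required to disclose the report.

Exception (a) fails — the report contains no informant information.
All of (b)'s requirements are met (the registered capacity is 3,350 units, meeting the 3,070 units threshold; a written security-exemption finding has been issued). Turning to paragraphs (f)–(g): (f) is triggered — a current Standing Approval is held. (g), which would lift (f), is inapplicable — there is no Category A Certificate in force. Exception (b) does not apply.
Exception (c) is satisfied on its face — assessed value is $78,000, less than the $82,000 limit; the report is privileged. But applying paragraph (h): (h) applies — the qualifying period is 265 days, less than the 290 days limit. So (c) is unavailable.
All of (d)'s requirements are met (a current Provisional Notice is held; the compliance score is 36 points, meeting the 30 points threshold). Under paragraphs (i)–(o): (i) would limit (d) — Lila is the subject of the report — but (j) sets (i) aside: (j) operates against (i): the record's age is 19 years, meeting the 18 years threshold. (k) is engaged (the reportable unit count is 51, meeting the 47 threshold), but is displaced by (l): (l) is triggered — a current General Certificate is held. (m) would limit (l) — the reference index is 1,028, meeting the 799 threshold — but (n) sets (m) aside: (n) operates against (m): the coverage ratio is 19%, below the 21% limit. (o) is inapplicable (the Tier 3 Clearance is not current), so (n) stands. (d) remains available.
Exception (e) fails — the report was produced internally.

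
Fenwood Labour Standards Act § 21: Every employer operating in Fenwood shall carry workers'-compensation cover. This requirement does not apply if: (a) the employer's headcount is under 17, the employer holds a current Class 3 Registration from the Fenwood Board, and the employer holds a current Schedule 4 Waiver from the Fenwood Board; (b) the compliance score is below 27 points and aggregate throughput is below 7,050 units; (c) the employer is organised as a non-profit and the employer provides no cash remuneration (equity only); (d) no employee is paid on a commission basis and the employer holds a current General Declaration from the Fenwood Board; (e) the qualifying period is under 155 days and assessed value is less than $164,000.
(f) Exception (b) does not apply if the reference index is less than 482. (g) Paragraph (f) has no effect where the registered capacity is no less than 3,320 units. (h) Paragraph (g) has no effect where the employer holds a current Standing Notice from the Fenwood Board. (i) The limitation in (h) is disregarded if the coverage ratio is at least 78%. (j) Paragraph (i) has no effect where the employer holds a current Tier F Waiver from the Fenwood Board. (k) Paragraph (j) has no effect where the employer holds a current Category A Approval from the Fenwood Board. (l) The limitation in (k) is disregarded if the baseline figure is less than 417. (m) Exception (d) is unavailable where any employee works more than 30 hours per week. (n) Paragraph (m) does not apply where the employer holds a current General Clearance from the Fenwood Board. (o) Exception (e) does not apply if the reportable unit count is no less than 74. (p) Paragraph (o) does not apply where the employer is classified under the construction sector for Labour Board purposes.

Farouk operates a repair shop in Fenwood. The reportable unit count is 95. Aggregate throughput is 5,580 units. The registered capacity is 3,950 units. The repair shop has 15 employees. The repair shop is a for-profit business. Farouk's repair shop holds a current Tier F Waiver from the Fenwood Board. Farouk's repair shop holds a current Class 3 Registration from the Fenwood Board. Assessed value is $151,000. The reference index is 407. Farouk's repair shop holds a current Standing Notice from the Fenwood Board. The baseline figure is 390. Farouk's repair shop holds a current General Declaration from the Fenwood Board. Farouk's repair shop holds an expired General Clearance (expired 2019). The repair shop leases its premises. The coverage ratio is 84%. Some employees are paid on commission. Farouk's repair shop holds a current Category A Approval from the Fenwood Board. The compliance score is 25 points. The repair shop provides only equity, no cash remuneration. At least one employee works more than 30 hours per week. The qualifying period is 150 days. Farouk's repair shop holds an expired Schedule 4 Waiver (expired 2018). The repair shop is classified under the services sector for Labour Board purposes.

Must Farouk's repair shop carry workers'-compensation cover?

Exception (a) fails — there is no Schedule 4 Waiver in force.
All of (b)'s requirements are met (the compliance score is 25 points, below the 27 points limit; aggregate throughput is 5,580 units, below the 7,050 units limit). Turning to paragraphs (f)–(l): (f) operates against (b): the reference index is 407, less than the 482 limit. (g) applies (the registered capacity is 3,950 units, meeting the 3,320 units threshold), but is set aside by (h): (h) operates against (g): a current Standing Notice is held. (i) would limit (h) — the coverage ratio is 84%, meeting the 78% threshold — but (j) sets (i) aside: (j) operates against (i): a current Tier F Waiver is held. (k) applies (a current Category A Approval is held), but is overridden by (l): (l) operates against (k): the baseline figure is 390, less than the 417 limit. So (b) is unavailable.
Exception (c) requires that the employer is organised as a non-profit; but the employer is for-profit, so (c) is unavailable.
Exception (d) requires that no employee is paid on a commission basis; but some employees are paid on commission, so (d) is unavailable.
Exception (e): the qualifying period is 150 days, under the 155 days limit; assessed value is $151,000, less than the $164,000 limit — every condition holds. But: (o) operates — the reportable unit count is 95, meeting the 74 threshold. (p) is not triggered (the repair shop is classified under the services sector), so (o) stands. So (e) is unavailable.
None of the exceptions is available; § 21 applies in full.

Yes — Farouk's repair shop must carry workers'-compensation cover.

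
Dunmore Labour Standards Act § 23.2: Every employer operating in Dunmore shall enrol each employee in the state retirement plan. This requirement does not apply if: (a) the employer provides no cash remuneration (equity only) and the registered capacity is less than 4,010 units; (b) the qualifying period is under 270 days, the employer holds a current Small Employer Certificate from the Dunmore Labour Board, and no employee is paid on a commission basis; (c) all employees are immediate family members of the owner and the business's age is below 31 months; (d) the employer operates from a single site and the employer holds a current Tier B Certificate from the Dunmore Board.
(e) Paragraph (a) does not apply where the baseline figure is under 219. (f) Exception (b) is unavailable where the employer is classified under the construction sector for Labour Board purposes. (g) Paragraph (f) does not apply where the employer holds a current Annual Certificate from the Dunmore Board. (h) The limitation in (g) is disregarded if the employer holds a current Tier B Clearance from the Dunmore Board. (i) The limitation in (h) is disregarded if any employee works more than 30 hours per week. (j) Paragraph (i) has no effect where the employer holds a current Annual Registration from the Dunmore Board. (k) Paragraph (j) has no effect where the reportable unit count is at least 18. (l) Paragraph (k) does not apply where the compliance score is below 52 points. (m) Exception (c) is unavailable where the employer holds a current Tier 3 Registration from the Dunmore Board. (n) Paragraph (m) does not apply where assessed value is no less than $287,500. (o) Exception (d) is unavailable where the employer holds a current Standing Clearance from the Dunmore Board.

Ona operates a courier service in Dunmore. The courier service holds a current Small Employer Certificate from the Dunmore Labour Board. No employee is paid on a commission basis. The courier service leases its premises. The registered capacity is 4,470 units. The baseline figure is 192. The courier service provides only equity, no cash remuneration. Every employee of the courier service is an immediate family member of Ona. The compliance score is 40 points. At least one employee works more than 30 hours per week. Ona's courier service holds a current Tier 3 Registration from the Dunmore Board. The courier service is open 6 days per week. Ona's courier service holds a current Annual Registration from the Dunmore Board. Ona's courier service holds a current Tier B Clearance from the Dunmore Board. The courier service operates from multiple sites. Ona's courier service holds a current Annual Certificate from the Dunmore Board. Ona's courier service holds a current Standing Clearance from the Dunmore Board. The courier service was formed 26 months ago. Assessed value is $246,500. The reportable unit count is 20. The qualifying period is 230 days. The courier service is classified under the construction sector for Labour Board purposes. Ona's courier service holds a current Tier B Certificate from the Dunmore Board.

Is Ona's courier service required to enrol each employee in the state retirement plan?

Yes — Ona's courier service must enrol each employee in the state retirement plan.

Exception (a) does not apply: the registered capacity is 4,470 units, not less than 4,010 units.
Exception (b): the qualifying period is 230 days, under the 270 days limit; a current Small Employer Certificate is held; no employee is paid on commission — every condition holds. But applying paragraphs (f)–(l): (f) operates against (b): the courier service is classified under the construction sector. (g) applies (a current Annual Certificate is held), but is set aside by (h): (h) operates — a current Tier B Clearance is held. (i) is engaged (at least one employee exceeds 30 hours/week), but is displaced by (j): (j) is triggered — a current Annual Registration is held. (k) would limit (j) — the reportable unit count is 20, meeting the 18 threshold — but (l) sets (k) aside: (l) operates — the compliance score is 40 points, below the 52 points limit. So (b) is unavailable.
All of (c)'s requirements are met (every employee is an immediate family member; the business's age is 26 months, below the 31 months limit). But: (m) operates against (c): a current Tier 3 Registration is held. (n), which would lift (m), is inapplicable — assessed value is $246,500, short of $287,500. So (c) is unavailable.
Exception (d) does not apply: the employer operates from multiple sites.
None of the exceptions is available; § 23.2 applies in full.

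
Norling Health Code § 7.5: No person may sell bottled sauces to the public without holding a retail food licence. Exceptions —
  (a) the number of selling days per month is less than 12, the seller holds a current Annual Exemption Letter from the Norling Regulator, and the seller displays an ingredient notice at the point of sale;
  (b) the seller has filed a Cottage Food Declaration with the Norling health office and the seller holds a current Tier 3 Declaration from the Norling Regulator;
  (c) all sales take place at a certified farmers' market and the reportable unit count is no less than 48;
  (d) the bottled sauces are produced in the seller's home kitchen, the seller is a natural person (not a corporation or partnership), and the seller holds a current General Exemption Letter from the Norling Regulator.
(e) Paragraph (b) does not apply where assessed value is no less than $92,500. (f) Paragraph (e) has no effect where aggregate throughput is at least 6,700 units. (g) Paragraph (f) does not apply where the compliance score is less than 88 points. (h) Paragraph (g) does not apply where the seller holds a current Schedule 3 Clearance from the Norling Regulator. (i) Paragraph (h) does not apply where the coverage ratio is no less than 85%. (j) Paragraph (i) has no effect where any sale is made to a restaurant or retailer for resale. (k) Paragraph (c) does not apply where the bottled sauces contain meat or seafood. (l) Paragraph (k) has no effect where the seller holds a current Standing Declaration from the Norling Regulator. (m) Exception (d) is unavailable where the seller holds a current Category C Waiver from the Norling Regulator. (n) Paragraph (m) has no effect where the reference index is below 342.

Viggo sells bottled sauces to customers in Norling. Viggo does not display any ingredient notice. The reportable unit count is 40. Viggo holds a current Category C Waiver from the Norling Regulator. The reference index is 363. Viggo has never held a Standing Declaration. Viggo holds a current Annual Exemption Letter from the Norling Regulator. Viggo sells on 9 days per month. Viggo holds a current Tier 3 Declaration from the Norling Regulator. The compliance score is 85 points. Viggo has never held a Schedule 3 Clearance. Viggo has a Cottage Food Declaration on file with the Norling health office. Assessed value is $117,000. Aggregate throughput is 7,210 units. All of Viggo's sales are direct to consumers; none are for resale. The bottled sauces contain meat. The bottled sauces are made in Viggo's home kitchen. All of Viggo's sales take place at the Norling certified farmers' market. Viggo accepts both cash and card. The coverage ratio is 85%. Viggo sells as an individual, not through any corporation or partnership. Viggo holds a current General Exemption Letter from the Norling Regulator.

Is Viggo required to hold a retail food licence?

Yes — Viggo must hold a retail food licence.

Exception (a) fails — no ingredient notice is displayed.
Exception (b)'s conditions are all satisfied: a Cottage Food Declaration is on file; a current Tier 3 Declaration is held. But applying paragraphs (e)–(j): (e) applies — assessed value is $117,000, meeting the $92,500 threshold. (f) is triggered (aggregate throughput is 7,210 units, meeting the 6,700 units threshold), but is itself disapplied by (g): (g) operates against (f): the compliance score is 85 points, less than the 88 points limit. (h) does not operate here (the Schedule 3 Clearance is not current), so (g) stands. (b) is therefore removed.
Exception (c) requires that the reportable unit count is no less than 48; but the reportable unit count is 40, short of 48, so (c) is unavailable.
Exception (d) is satisfied on its face — the bottled sauces are home-kitchen produced; the seller is a natural person; a current General Exemption Letter is held. Turning to paragraphs (m)–(n): (m) operates against (d): a current Category C Waiver is held. (n), which would lift (m), is not triggered — the reference index is 363, not below 342. Exception (d) does not apply.
No exception is made out. Viggo falls within the general rule.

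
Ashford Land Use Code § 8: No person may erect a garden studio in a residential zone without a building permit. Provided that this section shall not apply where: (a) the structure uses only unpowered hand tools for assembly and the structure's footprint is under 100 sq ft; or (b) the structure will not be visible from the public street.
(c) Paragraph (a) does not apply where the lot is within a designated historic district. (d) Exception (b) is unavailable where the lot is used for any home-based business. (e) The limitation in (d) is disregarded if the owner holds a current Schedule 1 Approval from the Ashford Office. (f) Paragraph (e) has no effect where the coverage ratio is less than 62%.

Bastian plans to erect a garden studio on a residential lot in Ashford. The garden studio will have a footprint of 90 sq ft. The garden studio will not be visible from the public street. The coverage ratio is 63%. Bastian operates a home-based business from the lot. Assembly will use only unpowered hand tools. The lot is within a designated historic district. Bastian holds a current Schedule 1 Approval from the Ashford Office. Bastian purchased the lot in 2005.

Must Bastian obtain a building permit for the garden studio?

No — exception (b) applies; Bastian does not need a building permit.

All of (a)'s requirements are met (assembly uses only hand tools; the structure's footprint is 90 sq ft, under the 100 sq ft limit). But: (c) operates against (a): the lot is in a historic district. So (a) is unavailable.
Exception (b) is satisfied on its face — the structure will not be visible from the street. Applying paragraphs (d)–(f): (d) operates (a home-based business operates on the lot), but is overridden by (e): (e) operates against (d): a current Schedule 1 Approval is held. (f) is not engaged (the coverage ratio is 63%, not less than 62%), so (e) stands. So (b) applies.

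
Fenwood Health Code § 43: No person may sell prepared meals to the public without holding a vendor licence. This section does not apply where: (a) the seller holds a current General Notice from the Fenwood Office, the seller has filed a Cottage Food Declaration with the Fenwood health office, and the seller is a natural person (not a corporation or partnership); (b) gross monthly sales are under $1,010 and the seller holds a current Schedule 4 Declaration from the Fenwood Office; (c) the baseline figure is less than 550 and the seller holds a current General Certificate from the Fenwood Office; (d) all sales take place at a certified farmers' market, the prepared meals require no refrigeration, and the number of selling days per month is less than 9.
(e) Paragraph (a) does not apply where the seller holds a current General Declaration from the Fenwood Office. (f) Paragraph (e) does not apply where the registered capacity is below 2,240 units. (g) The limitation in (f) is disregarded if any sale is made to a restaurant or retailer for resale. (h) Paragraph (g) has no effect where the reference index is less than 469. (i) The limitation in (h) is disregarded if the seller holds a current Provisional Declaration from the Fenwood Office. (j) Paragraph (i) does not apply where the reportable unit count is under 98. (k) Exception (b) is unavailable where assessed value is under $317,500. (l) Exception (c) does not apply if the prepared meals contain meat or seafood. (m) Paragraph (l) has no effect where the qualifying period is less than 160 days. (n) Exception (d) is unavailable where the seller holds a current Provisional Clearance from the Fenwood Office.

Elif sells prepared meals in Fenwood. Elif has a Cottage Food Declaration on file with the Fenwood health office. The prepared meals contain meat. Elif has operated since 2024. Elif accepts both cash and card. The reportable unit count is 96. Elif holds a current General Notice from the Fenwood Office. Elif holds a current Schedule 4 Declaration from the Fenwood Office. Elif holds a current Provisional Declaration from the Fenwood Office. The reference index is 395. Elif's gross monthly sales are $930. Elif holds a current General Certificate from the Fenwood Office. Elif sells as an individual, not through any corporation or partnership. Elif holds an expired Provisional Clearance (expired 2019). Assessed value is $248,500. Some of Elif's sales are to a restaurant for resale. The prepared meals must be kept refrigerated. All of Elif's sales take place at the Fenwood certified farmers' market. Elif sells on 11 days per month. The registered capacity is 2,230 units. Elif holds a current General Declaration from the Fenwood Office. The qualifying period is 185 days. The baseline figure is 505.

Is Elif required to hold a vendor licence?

Exception (a): a current General Notice is held; a Cottage Food Declaration is on file; the seller is a natural person — every condition holds. Applying paragraphs (e)–(j): (e) would limit (a) — a current General Declaration is held — but (f) sets (e) aside: (f) operates against (e): the registered capacity is 2,230 units, below the 2,240 units limit. (g) would limit (f) — some sales are to a restaurant for resale — but (h) sets (g) aside: (h) operates against (g): the reference index is 395, less than the 469 limit. (i) applies (a current Provisional Declaration is held), but is overridden by (j): (j) is triggered — the reportable unit count is 96, under the 98 limit. (a) remains available.
Exception (b) is satisfied on its face — gross monthly sales are $930, under the $1,010 limit; a current Schedule 4 Declaration is held. But: (k) operates — assessed value is $248,500, under the $317,500 limit. So (b) is unavailable.
Exception (c) is satisfied on its face — the baseline figure is 505, less than the 550 limit; a current General Certificate is held. However, paragraphs (l)–(m) must be considered: (l) operates against (c): the prepared meals contain meat. (m) is not engaged (the qualifying period is 185 days, not less than 160 days), so (l) stands. (c) is therefore removed.
Exception (d) does not apply: the prepared meals require refrigeration.

No — exception (a) applies; Elif is not required to hold a vendor licence.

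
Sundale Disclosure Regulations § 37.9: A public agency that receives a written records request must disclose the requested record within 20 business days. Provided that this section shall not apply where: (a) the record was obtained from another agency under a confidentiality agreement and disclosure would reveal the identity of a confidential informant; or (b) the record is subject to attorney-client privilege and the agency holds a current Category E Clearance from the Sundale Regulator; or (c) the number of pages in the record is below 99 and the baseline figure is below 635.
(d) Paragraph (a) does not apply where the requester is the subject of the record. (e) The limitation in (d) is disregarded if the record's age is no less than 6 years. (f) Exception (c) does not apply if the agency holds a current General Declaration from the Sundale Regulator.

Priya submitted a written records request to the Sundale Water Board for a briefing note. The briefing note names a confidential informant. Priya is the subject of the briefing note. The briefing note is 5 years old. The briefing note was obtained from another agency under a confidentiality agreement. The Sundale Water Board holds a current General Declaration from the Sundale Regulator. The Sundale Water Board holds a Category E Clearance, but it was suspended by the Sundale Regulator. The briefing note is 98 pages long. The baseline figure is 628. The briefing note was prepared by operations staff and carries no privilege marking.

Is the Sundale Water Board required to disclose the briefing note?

Exception (a)'s conditions are all satisfied: the briefing note was obtained under a confidentiality agreement; the briefing note names a confidential informant. But applying paragraphs (d)–(e): (d) is engaged — Priya is the subject of the briefing note. (e) is inapplicable (the record's age is 5 years, short of 6 years), so (d) stands. So (a) is unavailable.
Exception (b) requires that the record is subject to attorney-client privilege; but the briefing note carries no privilege marking, so (b) is unavailable.
Exception (c)'s conditions are all satisfied: the number of pages in the record is 98, below the 99 limit; the baseline figure is 628, below the 635 limit. However, paragraph (f) must be considered: (f) operates against (c): a current General Declaration is held. So (c) is unavailable.
None of the exceptions is available; § 37.9 applies in full.

Yes — the Sundale Water Board must disclose the briefing note.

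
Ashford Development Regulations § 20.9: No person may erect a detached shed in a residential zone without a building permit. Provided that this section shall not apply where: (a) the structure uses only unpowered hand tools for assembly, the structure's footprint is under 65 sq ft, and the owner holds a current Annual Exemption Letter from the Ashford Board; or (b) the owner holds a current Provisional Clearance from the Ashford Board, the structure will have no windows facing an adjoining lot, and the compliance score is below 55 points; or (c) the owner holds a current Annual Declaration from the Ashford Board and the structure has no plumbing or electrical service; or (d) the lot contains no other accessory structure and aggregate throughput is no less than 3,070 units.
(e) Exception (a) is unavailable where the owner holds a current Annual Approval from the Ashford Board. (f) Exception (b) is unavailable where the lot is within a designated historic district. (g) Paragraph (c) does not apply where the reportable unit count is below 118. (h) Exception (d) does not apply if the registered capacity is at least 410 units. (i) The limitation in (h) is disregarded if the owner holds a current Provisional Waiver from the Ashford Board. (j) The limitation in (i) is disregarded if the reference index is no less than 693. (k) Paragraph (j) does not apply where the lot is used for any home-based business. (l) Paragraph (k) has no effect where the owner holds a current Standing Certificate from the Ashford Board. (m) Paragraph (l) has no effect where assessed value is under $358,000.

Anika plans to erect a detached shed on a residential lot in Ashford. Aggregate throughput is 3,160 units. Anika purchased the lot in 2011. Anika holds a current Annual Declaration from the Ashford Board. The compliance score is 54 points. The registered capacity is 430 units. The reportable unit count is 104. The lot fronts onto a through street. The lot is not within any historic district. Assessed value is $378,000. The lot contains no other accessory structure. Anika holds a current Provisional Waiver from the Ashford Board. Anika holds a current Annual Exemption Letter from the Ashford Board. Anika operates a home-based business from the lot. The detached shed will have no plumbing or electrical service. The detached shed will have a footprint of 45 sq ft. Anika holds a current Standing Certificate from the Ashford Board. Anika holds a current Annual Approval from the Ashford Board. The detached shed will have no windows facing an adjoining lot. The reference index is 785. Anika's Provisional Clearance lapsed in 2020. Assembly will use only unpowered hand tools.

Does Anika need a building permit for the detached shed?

Yes — Anika must obtain a building permit.

Exception (a) is satisfied on its face — assembly uses only hand tools; the structure's footprint is 45 sq ft, under the 65 sq ft limit; a current Annual Exemption Letter is held. But applying paragraph (e): (e) is triggered — a current Annual Approval is held. Exception (a) does not apply.
Exception (b) does not apply: there is no Provisional Clearance in force.
Exception (c) is satisfied on its face — a current Annual Declaration is held; there is no plumbing or electrical service. But applying paragraph (g): (g) operates against (c): the reportable unit count is 104, below the 118 limit. (c) is therefore removed.
Exception (d): the lot has no other accessory structure; aggregate throughput is 3,160 units, meeting the 3,070 units threshold — every condition holds. But: (h) is engaged — the registered capacity is 430 units, meeting the 410 units threshold. (i) is triggered (a current Provisional Waiver is held), but is displaced by (j): (j) operates against (i): the reference index is 785, meeting the 693 threshold. (k) operates (a home-based business operates on the lot), but is set aside by (l): (l) applies — a current Standing Certificate is held. (m) is not triggered (assessed value is $378,000, not under $358,000), so (l) stands. (d) is therefore removed.
None of the exceptions is available; § 20.9 applies in full.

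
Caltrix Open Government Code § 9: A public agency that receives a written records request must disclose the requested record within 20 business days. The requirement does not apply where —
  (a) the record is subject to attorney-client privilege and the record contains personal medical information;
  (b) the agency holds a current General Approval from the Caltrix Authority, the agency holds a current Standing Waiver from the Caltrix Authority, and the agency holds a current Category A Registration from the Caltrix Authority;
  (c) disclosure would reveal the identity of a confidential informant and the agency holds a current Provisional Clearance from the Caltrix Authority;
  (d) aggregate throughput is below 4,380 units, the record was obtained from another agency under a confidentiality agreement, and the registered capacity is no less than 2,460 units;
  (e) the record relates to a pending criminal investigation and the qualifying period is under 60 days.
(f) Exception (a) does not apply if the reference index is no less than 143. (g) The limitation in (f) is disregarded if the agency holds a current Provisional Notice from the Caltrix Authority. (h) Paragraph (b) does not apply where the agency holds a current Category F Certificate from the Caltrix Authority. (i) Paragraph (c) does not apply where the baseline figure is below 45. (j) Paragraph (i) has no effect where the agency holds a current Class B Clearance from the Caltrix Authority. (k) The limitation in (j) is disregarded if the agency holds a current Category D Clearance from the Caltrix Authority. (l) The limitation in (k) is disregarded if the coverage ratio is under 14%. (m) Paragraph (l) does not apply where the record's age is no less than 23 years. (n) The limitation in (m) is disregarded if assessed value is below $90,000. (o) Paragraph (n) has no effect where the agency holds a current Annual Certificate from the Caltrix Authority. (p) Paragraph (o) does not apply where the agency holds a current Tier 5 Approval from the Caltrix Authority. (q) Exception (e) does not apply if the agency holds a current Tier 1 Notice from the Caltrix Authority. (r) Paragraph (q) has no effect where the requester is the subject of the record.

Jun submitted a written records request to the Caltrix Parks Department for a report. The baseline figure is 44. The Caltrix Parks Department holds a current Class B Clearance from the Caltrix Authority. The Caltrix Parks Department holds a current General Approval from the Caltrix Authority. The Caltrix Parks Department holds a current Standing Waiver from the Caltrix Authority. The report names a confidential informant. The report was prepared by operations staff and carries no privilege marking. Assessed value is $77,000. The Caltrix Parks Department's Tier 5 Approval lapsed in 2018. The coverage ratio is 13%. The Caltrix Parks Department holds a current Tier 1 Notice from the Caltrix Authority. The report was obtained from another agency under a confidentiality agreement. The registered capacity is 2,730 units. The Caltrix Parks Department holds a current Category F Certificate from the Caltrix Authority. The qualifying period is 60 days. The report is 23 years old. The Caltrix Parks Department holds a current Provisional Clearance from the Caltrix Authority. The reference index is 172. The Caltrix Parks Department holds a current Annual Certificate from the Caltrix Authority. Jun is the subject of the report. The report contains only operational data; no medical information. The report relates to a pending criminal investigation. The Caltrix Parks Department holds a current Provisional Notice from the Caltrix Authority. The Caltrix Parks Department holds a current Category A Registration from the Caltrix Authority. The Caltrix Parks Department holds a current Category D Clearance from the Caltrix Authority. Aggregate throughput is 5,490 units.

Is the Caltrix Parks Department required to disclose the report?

Exception (a) requires that the record is subject to attorney-client privilege; but the report carries no privilege marking, so (a) is unavailable.
Exception (b): a current General Approval is held; a current Standing Waiver is held; a current Category A Registration is held — every condition holds. However, paragraph (h) must be considered: (h) operates against (b): a current Category F Certificate is held. Exception (b) does not apply.
Exception (c) is satisfied on its face — the report names a confidential informant; a current Provisional Clearance is held. But: (i) is triggered — the baseline figure is 44, below the 45 limit. (j) operates (a current Class B Clearance is held), but yields to (k): (k) applies — a current Category D Clearance is held. (l) is engaged (the coverage ratio is 13%, under the 14% limit), but is set aside by (m): (m) operates against (l): the record's age is 23 years, meeting the 23 years threshold. (n) operates (assessed value is $77,000, below the $90,000 limit), but is displaced by (o): (o) operates against (n): a current Annual Certificate is held. (p), which would lift (o), is not triggered — the Tier 5 Approval is not current. So (c) is unavailable.
Exception (d) does not apply: aggregate throughput is 5,490 units, not below 4,380 units.
Exception (e) does not apply: the qualifying period is 60 days, not under 60 days.
No exception applies. The general rule governs.

Yes — the Caltrix Parks Department must disclose the report.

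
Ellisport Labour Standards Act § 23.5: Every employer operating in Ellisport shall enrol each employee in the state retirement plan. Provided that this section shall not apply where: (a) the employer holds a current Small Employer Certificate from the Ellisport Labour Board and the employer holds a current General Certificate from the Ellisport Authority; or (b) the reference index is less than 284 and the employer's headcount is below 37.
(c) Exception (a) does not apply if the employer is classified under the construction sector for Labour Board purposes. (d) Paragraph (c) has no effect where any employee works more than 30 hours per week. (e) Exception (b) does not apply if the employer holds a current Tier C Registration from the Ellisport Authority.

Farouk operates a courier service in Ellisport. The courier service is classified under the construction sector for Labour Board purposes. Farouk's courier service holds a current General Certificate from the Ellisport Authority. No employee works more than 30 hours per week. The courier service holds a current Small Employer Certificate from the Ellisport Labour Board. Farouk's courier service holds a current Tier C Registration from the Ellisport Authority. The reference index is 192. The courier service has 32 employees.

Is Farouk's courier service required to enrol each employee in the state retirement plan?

All of (a)'s requirements are met (a current Small Employer Certificate is held; a current General Certificate is held). However, paragraphs (c)–(d) must be considered: (c) operates against (a): the courier service is classified under the construction sector. (d) is not engaged (no employee exceeds 30 hours/week), so (c) stands. Exception (a) does not apply.
Exception (b): the reference index is 192, less than the 284 limit; the employer's headcount is 32, below the 37 limit — every condition holds. But applying paragraph (e): (e) operates against (b): a current Tier C Registration is held. (b) is therefore removed.
Every exception is unavailable, so the rule governs.

Yes — Farouk's courier service must enrol each employee in the state retirement plan.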